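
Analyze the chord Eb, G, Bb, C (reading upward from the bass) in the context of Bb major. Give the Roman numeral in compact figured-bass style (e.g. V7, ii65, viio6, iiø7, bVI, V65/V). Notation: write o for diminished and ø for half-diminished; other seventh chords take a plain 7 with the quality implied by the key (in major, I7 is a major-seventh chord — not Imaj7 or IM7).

Stacked in thirds the chord is C-Eb-G-Bb: a minor seventh chord on C.
C is scale degree 2 in Bb major, and a minor seventh chord on that degree is written ii7.
With Eb in the bass the chord is in first inversion, so the figured bass is 65.

ii65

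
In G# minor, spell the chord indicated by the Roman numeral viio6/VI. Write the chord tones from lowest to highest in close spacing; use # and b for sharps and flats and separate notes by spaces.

viio6/VI is a secondary leading-tone chord. The target VI is E in G# minor; the applied chord is rooted a semitone below, on D#.
Building a diminished triad on D# gives D#-F#-A.
The figured bass 6 indicates first inversion, placing the third (F#) in the bass: F#-A-D#.

F# A D#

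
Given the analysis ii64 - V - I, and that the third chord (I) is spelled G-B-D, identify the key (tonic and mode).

G major

The chord G is a major triad rooted on G; its label is I.
If G is scale degree 1 and the mode makes that degree carry a major triad, the tonic is G and the mode is major.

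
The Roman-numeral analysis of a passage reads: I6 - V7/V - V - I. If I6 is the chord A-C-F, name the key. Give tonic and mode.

F major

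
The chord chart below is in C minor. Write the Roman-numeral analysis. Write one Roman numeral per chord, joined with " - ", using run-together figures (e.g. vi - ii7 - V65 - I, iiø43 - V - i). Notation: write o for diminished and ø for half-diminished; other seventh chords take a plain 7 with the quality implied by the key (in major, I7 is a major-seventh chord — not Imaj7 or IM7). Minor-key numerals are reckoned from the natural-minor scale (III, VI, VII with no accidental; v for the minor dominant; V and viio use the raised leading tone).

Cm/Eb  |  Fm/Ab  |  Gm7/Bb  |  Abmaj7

Cm/Eb has root C, degree 1 in C minor, so i6.
Fm/Ab: minor triad on F = scale degree 4 → iv6.
Gm7/Bb: root G is the dominant; minor seventh chord there is v65.
Abmaj7 has root Ab, degree 6 in C minor, so VI7.

i6 - iv6 - v65 - VI7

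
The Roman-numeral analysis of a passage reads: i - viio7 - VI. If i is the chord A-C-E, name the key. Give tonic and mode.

A minor

The anchor chord is a minor triad on A, labeled i.
If A is scale degree 1 and the mode makes that degree carry a minor triad, the tonic is A and the mode is minor.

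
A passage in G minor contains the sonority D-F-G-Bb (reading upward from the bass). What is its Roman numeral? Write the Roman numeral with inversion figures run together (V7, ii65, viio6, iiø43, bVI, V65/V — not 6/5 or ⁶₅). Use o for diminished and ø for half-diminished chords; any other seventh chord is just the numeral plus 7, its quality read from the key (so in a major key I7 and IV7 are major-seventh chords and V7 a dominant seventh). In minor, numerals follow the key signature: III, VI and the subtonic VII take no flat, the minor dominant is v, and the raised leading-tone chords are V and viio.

i43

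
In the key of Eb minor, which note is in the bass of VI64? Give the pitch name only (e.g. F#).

VI in Eb minor has root Cb; the chord is Cb-Eb-Gb.
The figure 64 means second inversion — the fifth is in the bass.

Gb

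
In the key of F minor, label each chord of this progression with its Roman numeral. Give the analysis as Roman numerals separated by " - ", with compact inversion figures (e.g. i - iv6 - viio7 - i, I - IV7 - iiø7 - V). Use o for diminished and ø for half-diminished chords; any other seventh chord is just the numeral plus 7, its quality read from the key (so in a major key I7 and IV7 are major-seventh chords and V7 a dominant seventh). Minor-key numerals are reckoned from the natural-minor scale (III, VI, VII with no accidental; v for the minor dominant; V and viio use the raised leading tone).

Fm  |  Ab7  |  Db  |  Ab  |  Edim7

Fm: root F is the tonic; minor triad there is i.
Ab7: a dominant seventh chord on Ab, the applied dominant of VI → V7/VI.
Db: root Db is the submediant; major triad there is VI.
Ab: root Ab is the mediant; major triad there is III.
Edim7: root E is the leading tone; fully diminished seventh chord there is viio7.

i - V7/VI - VI - III - viio7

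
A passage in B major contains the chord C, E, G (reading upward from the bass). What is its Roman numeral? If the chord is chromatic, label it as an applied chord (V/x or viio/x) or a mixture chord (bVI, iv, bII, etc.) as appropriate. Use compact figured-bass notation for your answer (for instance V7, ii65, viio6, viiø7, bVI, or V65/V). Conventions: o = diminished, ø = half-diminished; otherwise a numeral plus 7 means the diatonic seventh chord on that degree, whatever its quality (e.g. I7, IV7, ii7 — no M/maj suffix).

bII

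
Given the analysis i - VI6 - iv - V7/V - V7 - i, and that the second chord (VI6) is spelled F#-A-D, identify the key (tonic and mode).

F# minor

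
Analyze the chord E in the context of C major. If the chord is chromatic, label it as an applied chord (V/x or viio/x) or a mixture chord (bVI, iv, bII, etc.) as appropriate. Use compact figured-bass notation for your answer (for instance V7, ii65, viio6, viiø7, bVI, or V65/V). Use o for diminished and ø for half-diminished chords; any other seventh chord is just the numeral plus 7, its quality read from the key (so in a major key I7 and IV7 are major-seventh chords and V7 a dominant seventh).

Stacked in thirds the chord is E-G#-B: a major triad on E.
E is not a diatonic chord root with this quality in C major, but it lies a perfect fifth above A (vi), so the chord functions as an applied dominant of vi.

V/vi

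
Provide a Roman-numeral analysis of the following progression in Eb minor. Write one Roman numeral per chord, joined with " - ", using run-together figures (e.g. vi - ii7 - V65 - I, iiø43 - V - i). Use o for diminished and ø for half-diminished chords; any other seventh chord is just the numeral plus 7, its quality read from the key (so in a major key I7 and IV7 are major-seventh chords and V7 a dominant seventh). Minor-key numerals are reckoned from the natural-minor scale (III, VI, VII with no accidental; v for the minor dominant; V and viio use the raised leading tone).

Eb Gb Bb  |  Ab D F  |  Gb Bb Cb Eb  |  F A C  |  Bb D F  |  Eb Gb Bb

i - viio64 - VI43 - V/V - V - i

Eb-Gb-Bb: minor triad on Eb = scale degree 1 → i.
Ab-D-F has root D, degree 7 in Eb minor, so viio64.
Gb-Bb-Cb-Eb: major seventh chord on Cb = scale degree 6 → VI43.
F-A-C: chromatic; F is V of V, so V/V.
Bb-D-F: major triad on Bb = scale degree 5 → V.
Eb-Gb-Bb has root Eb, degree 1 in Eb minor, so i.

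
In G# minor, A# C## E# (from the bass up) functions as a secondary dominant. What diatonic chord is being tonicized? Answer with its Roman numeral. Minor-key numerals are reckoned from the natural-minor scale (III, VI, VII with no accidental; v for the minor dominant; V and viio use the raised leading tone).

V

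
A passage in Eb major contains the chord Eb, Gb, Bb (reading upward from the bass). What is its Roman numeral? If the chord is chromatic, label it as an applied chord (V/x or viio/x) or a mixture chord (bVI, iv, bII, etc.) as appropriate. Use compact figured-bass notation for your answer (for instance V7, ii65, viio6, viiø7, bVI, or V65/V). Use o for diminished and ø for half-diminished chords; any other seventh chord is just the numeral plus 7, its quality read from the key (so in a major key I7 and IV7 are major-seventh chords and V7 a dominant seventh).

The pitches Eb-Gb-Bb form a minor triad rooted on Eb.
Eb is the first degree of Eb major. This is the minor tonic, borrowed from the parallel minor.

i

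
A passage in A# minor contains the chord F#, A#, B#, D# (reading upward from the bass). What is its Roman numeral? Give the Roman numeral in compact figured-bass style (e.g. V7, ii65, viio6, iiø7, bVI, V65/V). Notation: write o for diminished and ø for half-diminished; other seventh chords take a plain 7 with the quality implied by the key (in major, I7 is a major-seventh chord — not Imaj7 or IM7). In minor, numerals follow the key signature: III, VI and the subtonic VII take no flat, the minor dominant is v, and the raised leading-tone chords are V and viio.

The pitches B#-D#-F#-A# form a half-diminished seventh chord rooted on B#.
In A# minor, B# is the supertonic; the diatonic half-diminished seventh chord there is iiø7.
With F# in the bass the chord is in second inversion, so the figured bass is 43.

iiø43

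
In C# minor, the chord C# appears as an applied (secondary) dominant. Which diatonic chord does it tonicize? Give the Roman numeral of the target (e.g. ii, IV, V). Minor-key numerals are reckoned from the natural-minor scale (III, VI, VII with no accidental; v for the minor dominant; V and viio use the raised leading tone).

iv

The chord is a major triad on C#.
A dominant resolves down a perfect fifth: C# → F#. In C# minor, F# is scale degree 4, i.e. iv.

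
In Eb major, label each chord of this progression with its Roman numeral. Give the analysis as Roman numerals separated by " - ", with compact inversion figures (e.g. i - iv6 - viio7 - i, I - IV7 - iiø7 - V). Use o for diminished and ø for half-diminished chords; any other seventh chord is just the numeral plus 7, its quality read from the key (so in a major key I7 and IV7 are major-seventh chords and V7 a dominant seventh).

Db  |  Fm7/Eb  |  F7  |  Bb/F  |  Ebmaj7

Db: major triad on Db — chromatic; bVII (borrowed from the parallel minor).
Fm7/Eb has root F, degree 2 in Eb major, so ii42.
F7: chromatic; F is V of V, so V7/V.
Bb/F: major triad on Bb = scale degree 5 → V64.
Ebmaj7: root Eb is the tonic; major seventh chord there is I7.

bVII - ii42 - V7/V - V64 - I7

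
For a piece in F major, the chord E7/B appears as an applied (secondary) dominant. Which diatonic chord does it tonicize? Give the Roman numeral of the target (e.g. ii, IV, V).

iii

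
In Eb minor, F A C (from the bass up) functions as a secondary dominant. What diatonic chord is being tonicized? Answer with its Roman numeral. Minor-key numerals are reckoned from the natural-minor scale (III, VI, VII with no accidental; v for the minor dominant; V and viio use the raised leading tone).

The chord is a major triad on F.
A dominant resolves down a perfect fifth: F → Bb. In Eb minor, Bb is scale degree 5, i.e. V.

V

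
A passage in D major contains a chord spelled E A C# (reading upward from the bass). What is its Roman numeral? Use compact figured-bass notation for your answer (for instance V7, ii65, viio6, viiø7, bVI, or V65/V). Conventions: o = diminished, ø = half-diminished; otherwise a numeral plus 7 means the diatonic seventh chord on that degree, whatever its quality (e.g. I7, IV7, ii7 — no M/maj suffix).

Stacked in thirds the chord is A-C#-E: a major triad on A.
In D major, A is the dominant; the diatonic major triad there is V.
With E in the bass the chord is in second inversion, so the figured bass is 64.

V64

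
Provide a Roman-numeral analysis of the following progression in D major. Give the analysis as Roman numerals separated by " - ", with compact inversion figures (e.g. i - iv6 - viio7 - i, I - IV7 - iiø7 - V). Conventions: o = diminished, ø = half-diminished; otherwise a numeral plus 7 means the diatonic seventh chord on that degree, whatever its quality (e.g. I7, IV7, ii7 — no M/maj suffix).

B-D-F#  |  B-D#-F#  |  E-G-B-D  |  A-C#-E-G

B-D-F# has root B, degree 6 in D major, so vi.
B-D#-F#: a major triad on B, the applied dominant of ii → V/ii.
E-G-B-D has root E, degree 2 in D major, so ii7.
A-C#-E-G: dominant seventh chord on A = scale degree 5 → V7.

vi - V/ii - ii7 - V7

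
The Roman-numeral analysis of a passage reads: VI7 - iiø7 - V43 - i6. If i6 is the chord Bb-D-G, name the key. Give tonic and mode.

The chord Gm/Bb is a minor triad rooted on G; its label is i6.
If G is scale degree 1 and the mode makes that degree carry a minor triad, the tonic is G and the mode is minor.

G minor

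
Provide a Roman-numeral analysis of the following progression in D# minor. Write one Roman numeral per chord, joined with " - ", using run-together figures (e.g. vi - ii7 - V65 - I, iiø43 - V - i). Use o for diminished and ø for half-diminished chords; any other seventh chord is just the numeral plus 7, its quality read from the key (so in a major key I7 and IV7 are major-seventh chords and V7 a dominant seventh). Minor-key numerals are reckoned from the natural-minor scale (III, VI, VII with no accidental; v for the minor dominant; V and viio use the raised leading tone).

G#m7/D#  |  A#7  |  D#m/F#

iv43 - V7 - i6

G#m7/D#: minor seventh chord on G# = scale degree 4 → iv43.
A#7: root A# is the dominant; dominant seventh chord there is V7.
D#m/F#: minor triad on D# = scale degree 1 → i6.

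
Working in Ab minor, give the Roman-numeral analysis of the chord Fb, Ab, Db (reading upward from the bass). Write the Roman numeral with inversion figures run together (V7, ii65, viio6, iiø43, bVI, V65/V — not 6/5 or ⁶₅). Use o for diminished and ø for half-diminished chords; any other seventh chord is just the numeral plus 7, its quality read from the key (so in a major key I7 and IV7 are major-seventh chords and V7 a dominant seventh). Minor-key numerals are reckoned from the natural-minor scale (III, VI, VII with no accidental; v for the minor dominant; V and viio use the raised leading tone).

Stacked in thirds the chord is Db-Fb-Ab: a minor triad on Db.
Db is scale degree 4 in Ab minor, and a minor triad on that degree is written iv.
With Fb in the bass the chord is in first inversion, so the figured bass is 6.

iv6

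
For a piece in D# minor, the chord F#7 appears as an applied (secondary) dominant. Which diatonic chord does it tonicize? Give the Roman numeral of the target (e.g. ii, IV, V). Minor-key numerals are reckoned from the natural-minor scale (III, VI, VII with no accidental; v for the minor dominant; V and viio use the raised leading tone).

VI

The chord is a dominant seventh chord on F#.
A dominant resolves down a perfect fifth: F# → B. In D# minor, B is scale degree 6, i.e. VI.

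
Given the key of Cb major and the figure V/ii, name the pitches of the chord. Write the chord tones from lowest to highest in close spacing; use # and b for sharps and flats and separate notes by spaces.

Ab C Eb

V/ii is a secondary dominant — the dominant triad of ii. ii in Cb major is Db, so the applied chord's root is Ab, a perfect fifth above.
Building a major triad on Ab gives Ab-C-Eb.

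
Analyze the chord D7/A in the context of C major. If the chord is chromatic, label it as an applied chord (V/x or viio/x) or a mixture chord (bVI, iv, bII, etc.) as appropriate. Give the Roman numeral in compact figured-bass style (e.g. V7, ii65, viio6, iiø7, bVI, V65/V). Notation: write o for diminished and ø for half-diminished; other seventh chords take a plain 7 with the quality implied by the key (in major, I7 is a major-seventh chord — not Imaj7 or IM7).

V43/V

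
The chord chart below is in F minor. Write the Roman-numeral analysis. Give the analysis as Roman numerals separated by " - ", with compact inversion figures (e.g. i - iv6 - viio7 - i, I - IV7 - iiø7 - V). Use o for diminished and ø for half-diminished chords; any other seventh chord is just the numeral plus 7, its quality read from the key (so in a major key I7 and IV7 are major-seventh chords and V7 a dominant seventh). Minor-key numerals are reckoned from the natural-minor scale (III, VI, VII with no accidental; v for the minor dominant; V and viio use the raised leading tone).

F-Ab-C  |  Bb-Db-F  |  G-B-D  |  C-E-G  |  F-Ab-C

F-Ab-C: minor triad on F = scale degree 1 → i.
Bb-Db-F: root Bb is the subdominant; minor triad there is iv.
G-B-D: chromatic; G is V of V, so V/V.
C-E-G: major triad on C = scale degree 5 → V.
F-Ab-C: root F is the tonic; minor triad there is i.

i - iv - V/V - V - i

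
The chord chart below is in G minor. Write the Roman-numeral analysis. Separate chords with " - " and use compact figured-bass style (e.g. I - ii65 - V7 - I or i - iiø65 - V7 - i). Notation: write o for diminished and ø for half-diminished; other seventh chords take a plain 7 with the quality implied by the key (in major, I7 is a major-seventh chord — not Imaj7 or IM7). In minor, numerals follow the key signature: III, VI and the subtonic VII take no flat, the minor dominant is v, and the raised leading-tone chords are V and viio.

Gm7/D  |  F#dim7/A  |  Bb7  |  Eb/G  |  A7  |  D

i43 - viio65 - V7/VI - VI6 - V7/V - V

Gm7/D has root G, degree 1 in G minor, so i43.
F#dim7/A: fully diminished seventh chord on F# = scale degree 7 → viio65.
Bb7: a dominant seventh chord on Bb, the applied dominant of VI → V7/VI.
Eb/G has root Eb, degree 6 in G minor, so VI6.
A7: a dominant seventh chord on A, the applied dominant of V → V7/V.
D has root D, degree 5 in G minor, so V.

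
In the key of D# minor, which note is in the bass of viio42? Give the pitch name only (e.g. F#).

viio in D# minor has root C##; the chord is C##-E#-G#-B.
The figure 42 means third inversion — the seventh is in the bass.

B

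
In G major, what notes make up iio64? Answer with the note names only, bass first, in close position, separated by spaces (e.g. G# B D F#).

Eb A C

Scale degree 2 in G major is A; here the chord built on it is altered to a diminished triad. iio64 is the diminished supertonic triad, borrowed from the parallel minor.
So the chord is A-C-Eb, a diminished triad.
With the 64 figure the chord is in second inversion; from the bass Eb upward in close position it reads Eb-A-C.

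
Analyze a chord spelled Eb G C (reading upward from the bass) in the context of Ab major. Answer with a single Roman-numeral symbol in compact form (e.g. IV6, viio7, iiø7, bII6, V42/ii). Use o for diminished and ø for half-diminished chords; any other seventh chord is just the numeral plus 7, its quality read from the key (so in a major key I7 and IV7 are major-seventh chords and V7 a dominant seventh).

Stacked in thirds the chord is C-Eb-G: a minor triad on C.
In Ab major, C is the mediant; the diatonic minor triad there is iii.
With Eb in the bass the chord is in first inversion, so the figured bass is 6.

iii6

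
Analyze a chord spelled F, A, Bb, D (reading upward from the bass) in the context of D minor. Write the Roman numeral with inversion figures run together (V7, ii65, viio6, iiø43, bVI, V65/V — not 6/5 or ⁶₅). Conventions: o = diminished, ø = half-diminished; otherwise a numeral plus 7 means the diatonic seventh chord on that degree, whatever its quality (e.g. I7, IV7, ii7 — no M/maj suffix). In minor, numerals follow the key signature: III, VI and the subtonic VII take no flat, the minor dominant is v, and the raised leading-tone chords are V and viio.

The pitches Bb-D-F-A form a major seventh chord rooted on Bb.
In D minor, Bb is the submediant; the diatonic major seventh chord there is VI7.
With F in the bass the chord is in second inversion, so the figured bass is 43.

VI43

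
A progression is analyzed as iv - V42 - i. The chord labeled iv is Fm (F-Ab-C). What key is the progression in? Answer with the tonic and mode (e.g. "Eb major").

C minor

The chord Fm is a minor triad rooted on F; its label is iv.
If F is scale degree 4 and the mode makes that degree carry a minor triad, the tonic is C and the mode is minor.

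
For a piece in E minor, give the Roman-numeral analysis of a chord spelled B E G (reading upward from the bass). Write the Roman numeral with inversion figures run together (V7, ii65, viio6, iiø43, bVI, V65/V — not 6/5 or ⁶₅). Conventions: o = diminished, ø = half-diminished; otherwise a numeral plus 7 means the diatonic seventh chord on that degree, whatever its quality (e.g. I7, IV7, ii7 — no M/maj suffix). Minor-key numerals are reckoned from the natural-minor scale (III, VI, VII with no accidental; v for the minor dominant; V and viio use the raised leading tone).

i64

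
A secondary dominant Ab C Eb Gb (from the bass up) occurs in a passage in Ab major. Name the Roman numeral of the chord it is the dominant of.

The chord is a dominant seventh chord on Ab.
A dominant resolves down a perfect fifth: Ab → Db. In Ab major, Db is scale degree 4, i.e. IV.

IV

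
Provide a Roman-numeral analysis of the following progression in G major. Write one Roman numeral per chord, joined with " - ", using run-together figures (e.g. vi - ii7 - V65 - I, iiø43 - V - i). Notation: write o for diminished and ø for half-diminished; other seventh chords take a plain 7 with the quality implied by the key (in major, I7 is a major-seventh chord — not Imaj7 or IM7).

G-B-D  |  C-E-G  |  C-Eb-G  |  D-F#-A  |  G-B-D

G-B-D: major triad on G = scale degree 1 → I.
C-E-G has root C, degree 4 in G major, so IV.
C-Eb-G: minor triad on C — chromatic; iv (borrowed from the parallel minor).
D-F#-A: major triad on D = scale degree 5 → V.
G-B-D has root G, degree 1 in G major, so I.

I - IV - iv - V - I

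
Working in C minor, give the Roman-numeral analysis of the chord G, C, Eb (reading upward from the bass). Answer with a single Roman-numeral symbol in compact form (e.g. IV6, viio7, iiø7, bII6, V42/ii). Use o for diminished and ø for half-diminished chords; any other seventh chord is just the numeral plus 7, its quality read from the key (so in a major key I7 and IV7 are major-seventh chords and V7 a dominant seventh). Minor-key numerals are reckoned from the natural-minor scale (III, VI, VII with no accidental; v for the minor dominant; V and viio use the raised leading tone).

i64

Stacked in thirds the chord is C-Eb-G: a minor triad on C.
C is scale degree 1 in C minor, and a minor triad on that degree is written i.
With G in the bass the chord is in second inversion, so the figured bass is 64.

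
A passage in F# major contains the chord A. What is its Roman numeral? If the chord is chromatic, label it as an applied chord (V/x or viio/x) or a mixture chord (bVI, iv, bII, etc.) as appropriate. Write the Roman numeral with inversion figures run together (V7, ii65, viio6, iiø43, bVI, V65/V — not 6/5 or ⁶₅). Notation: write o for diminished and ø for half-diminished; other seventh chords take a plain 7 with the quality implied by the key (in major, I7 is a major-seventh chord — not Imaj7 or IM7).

bIII

The pitches A-C#-E form a major triad rooted on A.
A is the lowered third degree of F# major (diatonic 3 would be A#). This is a major triad on the lowered third degree, borrowed from the parallel minor.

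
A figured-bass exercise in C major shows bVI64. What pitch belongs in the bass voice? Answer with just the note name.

Eb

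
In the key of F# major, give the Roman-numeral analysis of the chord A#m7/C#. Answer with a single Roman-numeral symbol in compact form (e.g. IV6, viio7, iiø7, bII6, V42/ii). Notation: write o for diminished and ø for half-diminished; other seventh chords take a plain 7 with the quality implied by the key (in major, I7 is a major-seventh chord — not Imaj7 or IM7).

iii65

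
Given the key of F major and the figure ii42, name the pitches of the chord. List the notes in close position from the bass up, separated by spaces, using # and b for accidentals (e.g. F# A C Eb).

F G Bb D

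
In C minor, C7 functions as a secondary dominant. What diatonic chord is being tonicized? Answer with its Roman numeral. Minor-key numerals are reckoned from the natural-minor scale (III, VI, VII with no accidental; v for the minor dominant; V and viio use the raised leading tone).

The chord is a dominant seventh chord on C.
A dominant resolves down a perfect fifth: C → F. In C minor, F is scale degree 4, i.e. iv.

iv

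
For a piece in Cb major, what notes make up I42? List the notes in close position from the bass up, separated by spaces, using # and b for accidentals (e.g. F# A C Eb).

In Cb major, scale degree 1 is Cb, and the diatonic chord built there is a major seventh chord.
That chord is spelled Cb-Eb-Gb-Bb.
With the 42 figure the chord is in third inversion; from the bass Bb upward in close position it reads Bb-Cb-Eb-Gb.

Bb Cb Eb Gb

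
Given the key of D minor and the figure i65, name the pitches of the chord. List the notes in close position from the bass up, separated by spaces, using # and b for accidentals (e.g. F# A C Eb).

The numeral's case and figure indicate a minor seventh chord. In D minor its root, the first degree, is D.
That chord is spelled D-F-A-C.
With the 65 figure the chord is in first inversion; from the bass F upward in close position it reads F-A-C-D.

F A C D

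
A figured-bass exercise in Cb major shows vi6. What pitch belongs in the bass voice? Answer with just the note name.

vi in Cb major has root Ab; the chord is Ab-Cb-Eb.
The figure 6 means first inversion — the third is in the bass.

Cb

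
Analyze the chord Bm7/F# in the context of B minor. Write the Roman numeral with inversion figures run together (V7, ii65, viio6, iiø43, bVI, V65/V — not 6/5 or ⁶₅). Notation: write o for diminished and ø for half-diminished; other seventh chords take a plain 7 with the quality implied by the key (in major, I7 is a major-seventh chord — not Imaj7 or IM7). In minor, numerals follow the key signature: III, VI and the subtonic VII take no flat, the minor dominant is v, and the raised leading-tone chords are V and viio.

Stacked in thirds the chord is B-D-F#-A: a minor seventh chord on B.
B is scale degree 1 in B minor, and a minor seventh chord on that degree is written i7.
With F# in the bass the chord is in second inversion, so the figured bass is 43.

i43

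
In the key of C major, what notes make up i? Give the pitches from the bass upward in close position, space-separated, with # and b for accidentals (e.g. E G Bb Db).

i is the minor tonic, borrowed from the parallel minor. In C major that root is C.
So the chord is C-Eb-G.

C Eb G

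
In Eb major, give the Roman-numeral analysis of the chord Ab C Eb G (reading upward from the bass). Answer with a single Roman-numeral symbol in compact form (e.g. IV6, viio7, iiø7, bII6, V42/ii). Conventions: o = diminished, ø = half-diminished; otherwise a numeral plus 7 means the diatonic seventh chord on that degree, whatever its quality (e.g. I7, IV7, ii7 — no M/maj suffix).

The pitches Ab-C-Eb-G form a major seventh chord rooted on Ab.
In Eb major, Ab is the subdominant; the diatonic major seventh chord there is IV7.

IV7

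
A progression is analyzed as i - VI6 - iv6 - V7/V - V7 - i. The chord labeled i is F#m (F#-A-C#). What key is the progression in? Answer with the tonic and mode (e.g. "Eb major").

i is given as F#-A-C# — a minor triad with root F#.
If F# is scale degree 1 and the mode makes that degree carry a minor triad, the tonic is F# and the mode is minor.

F# minor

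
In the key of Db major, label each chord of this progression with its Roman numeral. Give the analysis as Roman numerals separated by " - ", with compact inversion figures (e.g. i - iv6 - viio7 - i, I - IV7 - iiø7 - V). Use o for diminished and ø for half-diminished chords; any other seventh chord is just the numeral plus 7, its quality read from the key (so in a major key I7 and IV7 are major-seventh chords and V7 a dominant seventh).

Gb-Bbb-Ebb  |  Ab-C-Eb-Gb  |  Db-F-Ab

Gb-Bbb-Ebb is non-diatonic — a major triad on the lowered supertonic (Ebb): the Neapolitan sixth, bII6 (third, Gb, in the bass — hence the 6).
Ab-C-Eb-Gb: root Ab is the dominant; dominant seventh chord there is V7.
Db-F-Ab: root Db is the tonic; major triad there is I.

bII6 - V7 - I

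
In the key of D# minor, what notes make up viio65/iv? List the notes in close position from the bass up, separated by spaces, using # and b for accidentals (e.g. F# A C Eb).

A# C# E F##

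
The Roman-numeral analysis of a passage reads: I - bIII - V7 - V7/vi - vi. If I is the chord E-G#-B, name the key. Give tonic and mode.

E major

The anchor chord is a major triad on E, labeled I.
If E is scale degree 1 and the mode makes that degree carry a major triad, the tonic is E and the mode is major.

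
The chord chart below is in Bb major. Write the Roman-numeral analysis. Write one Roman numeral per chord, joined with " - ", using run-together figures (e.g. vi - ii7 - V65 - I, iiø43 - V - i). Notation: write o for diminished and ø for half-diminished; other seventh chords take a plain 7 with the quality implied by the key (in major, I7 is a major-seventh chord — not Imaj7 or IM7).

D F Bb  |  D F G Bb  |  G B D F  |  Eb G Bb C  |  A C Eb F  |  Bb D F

I6 - vi43 - V7/ii - ii65 - V65 - I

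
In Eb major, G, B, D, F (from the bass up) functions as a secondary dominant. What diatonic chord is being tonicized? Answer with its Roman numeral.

The chord is a dominant seventh chord on G.
A dominant resolves down a perfect fifth: G → C. In Eb major, C is scale degree 6, i.e. vi.

vi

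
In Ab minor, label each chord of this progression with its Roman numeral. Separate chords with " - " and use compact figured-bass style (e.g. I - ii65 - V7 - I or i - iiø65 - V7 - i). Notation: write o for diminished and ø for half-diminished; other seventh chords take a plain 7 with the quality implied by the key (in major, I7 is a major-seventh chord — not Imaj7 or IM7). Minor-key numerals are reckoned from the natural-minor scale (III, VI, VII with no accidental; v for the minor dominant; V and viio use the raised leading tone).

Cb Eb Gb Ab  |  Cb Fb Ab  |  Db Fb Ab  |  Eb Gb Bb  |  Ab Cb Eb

i65 - VI64 - iv - v - i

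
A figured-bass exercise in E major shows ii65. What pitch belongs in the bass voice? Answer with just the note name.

ii in E major has root F#; the chord is F#-A-C#-E.
The figure 65 means first inversion — the third is in the bass.

A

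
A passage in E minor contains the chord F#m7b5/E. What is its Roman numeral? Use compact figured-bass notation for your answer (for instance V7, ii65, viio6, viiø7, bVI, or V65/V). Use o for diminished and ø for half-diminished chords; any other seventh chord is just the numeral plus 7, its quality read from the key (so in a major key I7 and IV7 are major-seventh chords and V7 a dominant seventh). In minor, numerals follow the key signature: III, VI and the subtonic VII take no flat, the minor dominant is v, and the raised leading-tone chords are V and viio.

iiø42

Stacked in thirds the chord is F#-A-C-E: a half-diminished seventh chord on F#.
In E minor, F# is the supertonic; the diatonic half-diminished seventh chord there is iiø7.
With E in the bass the chord is in third inversion, so the figured bass is 42.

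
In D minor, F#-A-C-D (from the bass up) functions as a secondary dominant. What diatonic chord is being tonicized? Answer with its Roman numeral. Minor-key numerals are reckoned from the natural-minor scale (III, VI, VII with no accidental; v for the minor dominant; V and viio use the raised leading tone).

iv

The chord is a dominant seventh chord on D.
A dominant resolves down a perfect fifth: D → G. In D minor, G is scale degree 4, i.e. iv.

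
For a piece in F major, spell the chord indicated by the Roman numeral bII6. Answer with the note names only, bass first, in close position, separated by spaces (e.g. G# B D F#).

Bb Db Gb

bII6 is the Neapolitan sixth — a major triad on the lowered second degree, here in its customary first inversion. In F major that root is Gb.
So the chord is Gb-Bb-Db.
With the 6 figure the chord is in first inversion; from the bass Bb upward in close position it reads Bb-Db-Gb.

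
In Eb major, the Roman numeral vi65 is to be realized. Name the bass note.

Eb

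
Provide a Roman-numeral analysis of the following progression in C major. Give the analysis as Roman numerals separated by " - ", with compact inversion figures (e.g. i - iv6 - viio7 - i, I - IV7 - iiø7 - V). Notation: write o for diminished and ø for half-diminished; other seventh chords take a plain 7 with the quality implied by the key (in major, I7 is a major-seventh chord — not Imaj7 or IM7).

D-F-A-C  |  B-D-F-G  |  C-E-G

D-F-A-C: minor seventh chord on D = scale degree 2 → ii7.
B-D-F-G: root G is the dominant; dominant seventh chord there is V65.
C-E-G has root C, degree 1 in C major, so I.

ii7 - V65 - I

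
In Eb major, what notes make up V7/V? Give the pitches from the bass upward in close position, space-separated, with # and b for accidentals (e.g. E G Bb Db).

F A C Eb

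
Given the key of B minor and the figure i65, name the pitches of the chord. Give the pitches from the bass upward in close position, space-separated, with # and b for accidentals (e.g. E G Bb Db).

D F# A B

In B minor, the tonic is B, and the diatonic chord built there is a minor seventh chord.
Stacking thirds from B gives B-D-F#-A.
The figured bass 65 indicates first inversion, placing the third (D) in the bass: D-F#-A-B.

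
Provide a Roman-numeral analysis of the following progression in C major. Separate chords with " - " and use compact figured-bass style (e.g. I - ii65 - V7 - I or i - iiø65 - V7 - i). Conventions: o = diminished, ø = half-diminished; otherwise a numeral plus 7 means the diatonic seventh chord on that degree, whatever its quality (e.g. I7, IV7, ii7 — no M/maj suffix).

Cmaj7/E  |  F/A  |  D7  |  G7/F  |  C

I65 - IV6 - V7/V - V42 - I

Cmaj7/E: root C is the tonic; major seventh chord there is I65.
F/A: root F is the subdominant; major triad there is IV6.
D7: a dominant seventh chord on D, the applied dominant of V → V7/V.
G7/F: root G is the dominant; dominant seventh chord there is V42.
C has root C, degree 1 in C major, so I.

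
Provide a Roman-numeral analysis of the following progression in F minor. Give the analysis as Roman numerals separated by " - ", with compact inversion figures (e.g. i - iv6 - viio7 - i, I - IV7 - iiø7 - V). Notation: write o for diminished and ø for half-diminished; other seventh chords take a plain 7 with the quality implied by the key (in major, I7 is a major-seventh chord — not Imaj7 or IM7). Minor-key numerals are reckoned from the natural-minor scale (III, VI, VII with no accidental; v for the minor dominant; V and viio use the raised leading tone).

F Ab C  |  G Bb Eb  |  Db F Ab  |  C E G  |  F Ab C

F-Ab-C has root F, degree 1 in F minor, so i.
G-Bb-Eb: root Eb is the subtonic; major triad there is VII6.
Db-F-Ab: root Db is the submediant; major triad there is VI.
C-E-G: root C is the dominant; major triad there is V.
F-Ab-C: minor triad on F = scale degree 1 → i.

i - VII6 - VI - V - i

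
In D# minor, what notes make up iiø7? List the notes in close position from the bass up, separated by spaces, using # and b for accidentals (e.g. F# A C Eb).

E# G# B D#

In D# minor, the supertonic is E#, and the diatonic chord built there is a half-diminished seventh chord.
Stacking thirds from E# gives E#-G#-B-D#.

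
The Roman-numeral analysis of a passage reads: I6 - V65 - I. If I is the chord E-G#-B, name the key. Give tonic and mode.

The chord E is a major triad rooted on E; its label is I.
If E is scale degree 1 and the mode makes that degree carry a major triad, the tonic is E and the mode is major.

E major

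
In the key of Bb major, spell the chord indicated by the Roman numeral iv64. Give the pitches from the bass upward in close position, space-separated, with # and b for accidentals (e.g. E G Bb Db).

Scale degree 4 in Bb major is Eb; here the chord built on it is altered to a minor triad. iv64 is the minor subdominant, borrowed from the parallel minor.
So the chord is Eb-Gb-Bb.
With the 64 figure the chord is in second inversion; from the bass Bb upward in close position it reads Bb-Eb-Gb.

Bb Eb Gb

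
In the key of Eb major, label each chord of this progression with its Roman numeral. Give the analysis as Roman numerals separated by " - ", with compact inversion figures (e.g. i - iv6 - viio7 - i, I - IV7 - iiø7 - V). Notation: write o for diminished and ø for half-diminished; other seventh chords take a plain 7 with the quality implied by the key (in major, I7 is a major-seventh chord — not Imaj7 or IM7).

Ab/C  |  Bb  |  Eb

IV6 - V - I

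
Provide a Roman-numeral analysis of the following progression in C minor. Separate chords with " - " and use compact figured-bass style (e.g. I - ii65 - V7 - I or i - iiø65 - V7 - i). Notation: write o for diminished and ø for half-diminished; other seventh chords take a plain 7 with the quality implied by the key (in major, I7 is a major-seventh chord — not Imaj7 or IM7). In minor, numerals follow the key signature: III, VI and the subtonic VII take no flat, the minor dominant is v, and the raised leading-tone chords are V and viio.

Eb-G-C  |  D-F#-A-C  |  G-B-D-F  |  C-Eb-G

i6 - V7/V - V7 - i

Eb-G-C: root C is the tonic; minor triad there is i6.
D-F#-A-C: a dominant seventh chord on D, the applied dominant of V → V7/V.
G-B-D-F has root G, degree 5 in C minor, so V7.
C-Eb-G: minor triad on C = scale degree 1 → i.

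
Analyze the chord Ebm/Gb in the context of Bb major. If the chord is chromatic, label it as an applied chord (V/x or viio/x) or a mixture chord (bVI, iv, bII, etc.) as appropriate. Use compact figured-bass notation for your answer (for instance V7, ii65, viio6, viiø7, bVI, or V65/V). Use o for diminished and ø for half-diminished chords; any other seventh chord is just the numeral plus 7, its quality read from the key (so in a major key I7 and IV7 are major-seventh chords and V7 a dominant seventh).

The pitches Eb-Gb-Bb form a minor triad rooted on Eb.
Eb is the fourth degree of Bb major. This is the minor subdominant, borrowed from the parallel minor.
With Gb in the bass the chord is in first inversion, so the figured bass is 6.

iv6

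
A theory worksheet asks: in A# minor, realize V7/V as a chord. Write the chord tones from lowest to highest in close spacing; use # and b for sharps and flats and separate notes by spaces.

B# D## F## A#

V7/V is a secondary dominant — the dominant seventh of V. V in A# minor is E#, so the applied chord's root is B#, a perfect fifth above.
Building a dominant seventh chord on B# gives B#-D##-F##-A#.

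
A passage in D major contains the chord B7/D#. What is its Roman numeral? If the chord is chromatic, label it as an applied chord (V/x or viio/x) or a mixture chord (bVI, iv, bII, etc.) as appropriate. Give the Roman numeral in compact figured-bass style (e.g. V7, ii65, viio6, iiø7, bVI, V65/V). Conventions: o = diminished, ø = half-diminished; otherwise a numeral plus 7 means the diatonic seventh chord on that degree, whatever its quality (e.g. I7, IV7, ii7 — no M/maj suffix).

The pitches B-D#-F#-A form a dominant seventh chord rooted on B.
B is not a diatonic chord root with this quality in D major, but it lies a perfect fifth above E (ii), so the chord functions as an applied dominant of ii.
With D# in the bass the chord is in first inversion, so the figured bass is 65.

V65/ii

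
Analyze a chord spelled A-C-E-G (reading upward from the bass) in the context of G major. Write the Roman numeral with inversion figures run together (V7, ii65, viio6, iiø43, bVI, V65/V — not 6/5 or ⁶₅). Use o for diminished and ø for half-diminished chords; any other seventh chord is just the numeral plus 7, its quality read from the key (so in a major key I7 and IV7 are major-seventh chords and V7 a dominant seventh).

Stacked in thirds the chord is A-C-E-G: a minor seventh chord on A.
In G major, A is the supertonic; the diatonic minor seventh chord there is ii7.

ii7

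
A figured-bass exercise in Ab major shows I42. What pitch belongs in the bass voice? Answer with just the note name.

I in Ab major has root Ab; the chord is Ab-C-Eb-G.
The figure 42 means third inversion — the seventh is in the bass.

G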